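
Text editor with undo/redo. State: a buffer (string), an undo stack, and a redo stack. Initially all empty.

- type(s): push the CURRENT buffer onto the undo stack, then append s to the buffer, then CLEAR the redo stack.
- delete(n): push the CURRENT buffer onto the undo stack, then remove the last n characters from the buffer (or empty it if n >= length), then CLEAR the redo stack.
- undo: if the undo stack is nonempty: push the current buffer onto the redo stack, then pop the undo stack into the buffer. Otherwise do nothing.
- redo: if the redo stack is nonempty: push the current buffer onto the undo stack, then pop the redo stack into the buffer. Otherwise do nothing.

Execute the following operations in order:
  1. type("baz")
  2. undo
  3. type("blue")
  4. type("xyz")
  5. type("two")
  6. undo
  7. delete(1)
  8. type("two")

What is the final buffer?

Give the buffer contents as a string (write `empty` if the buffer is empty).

After op 1 (type): buf='baz' undo_depth=1 redo_depth=0
After op 2 (undo): buf='(empty)' undo_depth=0 redo_depth=1
After op 3 (type): buf='blue' undo_depth=1 redo_depth=0
After op 4 (type): buf='bluexyz' undo_depth=2 redo_depth=0
After op 5 (type): buf='bluexyztwo' undo_depth=3 redo_depth=0
After op 6 (undo): buf='bluexyz' undo_depth=2 redo_depth=1
After op 7 (delete): buf='bluexy' undo_depth=3 redo_depth=0
After op 8 (type): buf='bluexytwo' undo_depth=4 redo_depth=0

Answer: bluexytwo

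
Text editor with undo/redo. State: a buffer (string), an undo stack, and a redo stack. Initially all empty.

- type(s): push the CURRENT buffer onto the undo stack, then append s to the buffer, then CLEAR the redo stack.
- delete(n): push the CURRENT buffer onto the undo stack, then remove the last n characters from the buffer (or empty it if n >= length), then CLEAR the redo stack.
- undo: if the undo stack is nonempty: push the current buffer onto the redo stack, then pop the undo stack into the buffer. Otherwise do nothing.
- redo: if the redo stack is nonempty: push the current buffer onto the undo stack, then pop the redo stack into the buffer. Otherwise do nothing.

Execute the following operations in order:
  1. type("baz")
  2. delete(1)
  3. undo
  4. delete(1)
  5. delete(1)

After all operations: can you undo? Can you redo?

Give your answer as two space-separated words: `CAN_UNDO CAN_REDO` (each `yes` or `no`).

After op 1 (type): buf='baz' undo_depth=1 redo_depth=0
After op 2 (delete): buf='ba' undo_depth=2 redo_depth=0
After op 3 (undo): buf='baz' undo_depth=1 redo_depth=1
After op 4 (delete): buf='ba' undo_depth=2 redo_depth=0
After op 5 (delete): buf='b' undo_depth=3 redo_depth=0

Answer: yes no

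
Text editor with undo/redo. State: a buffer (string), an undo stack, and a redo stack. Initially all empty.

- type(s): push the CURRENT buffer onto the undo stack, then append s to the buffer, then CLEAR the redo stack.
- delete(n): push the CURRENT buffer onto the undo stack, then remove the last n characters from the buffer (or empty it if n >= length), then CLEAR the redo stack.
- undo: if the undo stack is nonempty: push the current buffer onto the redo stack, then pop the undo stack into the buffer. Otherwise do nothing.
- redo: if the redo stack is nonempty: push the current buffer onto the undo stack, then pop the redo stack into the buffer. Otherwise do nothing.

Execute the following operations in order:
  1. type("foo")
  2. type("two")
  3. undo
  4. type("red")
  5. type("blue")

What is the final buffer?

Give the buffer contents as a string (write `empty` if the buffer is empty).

After op 1 (type): buf='foo' undo_depth=1 redo_depth=0
After op 2 (type): buf='footwo' undo_depth=2 redo_depth=0
After op 3 (undo): buf='foo' undo_depth=1 redo_depth=1
After op 4 (type): buf='foored' undo_depth=2 redo_depth=0
After op 5 (type): buf='fooredblue' undo_depth=3 redo_depth=0

Answer: fooredblue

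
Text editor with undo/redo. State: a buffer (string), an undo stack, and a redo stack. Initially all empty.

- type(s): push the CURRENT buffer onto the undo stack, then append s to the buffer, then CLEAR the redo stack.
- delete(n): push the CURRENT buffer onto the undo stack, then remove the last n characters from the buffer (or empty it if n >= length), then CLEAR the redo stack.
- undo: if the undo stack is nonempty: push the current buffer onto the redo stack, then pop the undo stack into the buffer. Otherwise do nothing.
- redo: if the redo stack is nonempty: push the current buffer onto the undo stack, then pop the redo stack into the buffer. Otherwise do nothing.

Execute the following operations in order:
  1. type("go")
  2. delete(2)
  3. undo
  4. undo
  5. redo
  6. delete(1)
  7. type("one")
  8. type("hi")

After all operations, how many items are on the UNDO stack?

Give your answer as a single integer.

Answer: 4

Derivation:
After op 1 (type): buf='go' undo_depth=1 redo_depth=0
After op 2 (delete): buf='(empty)' undo_depth=2 redo_depth=0
After op 3 (undo): buf='go' undo_depth=1 redo_depth=1
After op 4 (undo): buf='(empty)' undo_depth=0 redo_depth=2
After op 5 (redo): buf='go' undo_depth=1 redo_depth=1
After op 6 (delete): buf='g' undo_depth=2 redo_depth=0
After op 7 (type): buf='gone' undo_depth=3 redo_depth=0
After op 8 (type): buf='gonehi' undo_depth=4 redo_depth=0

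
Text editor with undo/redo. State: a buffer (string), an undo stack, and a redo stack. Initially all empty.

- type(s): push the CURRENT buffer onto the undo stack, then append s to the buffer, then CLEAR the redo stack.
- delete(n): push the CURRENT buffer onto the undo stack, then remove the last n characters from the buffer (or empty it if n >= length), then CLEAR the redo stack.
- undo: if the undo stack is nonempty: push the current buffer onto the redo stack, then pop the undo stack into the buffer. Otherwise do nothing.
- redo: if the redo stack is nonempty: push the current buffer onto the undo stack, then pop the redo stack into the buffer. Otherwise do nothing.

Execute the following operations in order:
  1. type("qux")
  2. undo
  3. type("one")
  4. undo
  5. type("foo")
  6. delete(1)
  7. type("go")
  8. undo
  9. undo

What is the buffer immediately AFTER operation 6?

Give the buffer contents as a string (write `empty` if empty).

Answer: fo

Derivation:
After op 1 (type): buf='qux' undo_depth=1 redo_depth=0
After op 2 (undo): buf='(empty)' undo_depth=0 redo_depth=1
After op 3 (type): buf='one' undo_depth=1 redo_depth=0
After op 4 (undo): buf='(empty)' undo_depth=0 redo_depth=1
After op 5 (type): buf='foo' undo_depth=1 redo_depth=0
After op 6 (delete): buf='fo' undo_depth=2 redo_depth=0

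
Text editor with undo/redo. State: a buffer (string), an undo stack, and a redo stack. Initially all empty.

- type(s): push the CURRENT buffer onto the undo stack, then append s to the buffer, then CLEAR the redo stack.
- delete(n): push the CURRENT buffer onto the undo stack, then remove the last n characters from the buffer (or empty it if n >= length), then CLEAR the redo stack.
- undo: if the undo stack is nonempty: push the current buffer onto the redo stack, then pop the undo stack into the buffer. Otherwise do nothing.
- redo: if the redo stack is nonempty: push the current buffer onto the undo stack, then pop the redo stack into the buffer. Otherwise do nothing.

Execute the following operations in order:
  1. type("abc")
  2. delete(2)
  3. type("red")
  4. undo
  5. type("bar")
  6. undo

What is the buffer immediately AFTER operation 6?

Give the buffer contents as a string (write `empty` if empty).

Answer: a

Derivation:
After op 1 (type): buf='abc' undo_depth=1 redo_depth=0
After op 2 (delete): buf='a' undo_depth=2 redo_depth=0
After op 3 (type): buf='ared' undo_depth=3 redo_depth=0
After op 4 (undo): buf='a' undo_depth=2 redo_depth=1
After op 5 (type): buf='abar' undo_depth=3 redo_depth=0
After op 6 (undo): buf='a' undo_depth=2 redo_depth=1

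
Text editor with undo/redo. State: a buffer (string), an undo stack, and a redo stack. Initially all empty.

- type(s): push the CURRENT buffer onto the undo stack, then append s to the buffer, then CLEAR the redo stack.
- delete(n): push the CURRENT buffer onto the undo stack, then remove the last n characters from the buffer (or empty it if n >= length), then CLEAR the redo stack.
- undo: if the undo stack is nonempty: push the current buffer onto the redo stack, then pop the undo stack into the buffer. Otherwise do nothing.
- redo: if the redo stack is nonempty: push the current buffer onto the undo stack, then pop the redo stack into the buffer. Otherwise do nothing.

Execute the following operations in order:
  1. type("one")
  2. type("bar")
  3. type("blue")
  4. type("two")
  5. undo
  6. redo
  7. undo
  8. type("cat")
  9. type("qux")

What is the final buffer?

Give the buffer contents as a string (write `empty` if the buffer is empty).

Answer: onebarbluecatqux

Derivation:
After op 1 (type): buf='one' undo_depth=1 redo_depth=0
After op 2 (type): buf='onebar' undo_depth=2 redo_depth=0
After op 3 (type): buf='onebarblue' undo_depth=3 redo_depth=0
After op 4 (type): buf='onebarbluetwo' undo_depth=4 redo_depth=0
After op 5 (undo): buf='onebarblue' undo_depth=3 redo_depth=1
After op 6 (redo): buf='onebarbluetwo' undo_depth=4 redo_depth=0
After op 7 (undo): buf='onebarblue' undo_depth=3 redo_depth=1
After op 8 (type): buf='onebarbluecat' undo_depth=4 redo_depth=0
After op 9 (type): buf='onebarbluecatqux' undo_depth=5 redo_depth=0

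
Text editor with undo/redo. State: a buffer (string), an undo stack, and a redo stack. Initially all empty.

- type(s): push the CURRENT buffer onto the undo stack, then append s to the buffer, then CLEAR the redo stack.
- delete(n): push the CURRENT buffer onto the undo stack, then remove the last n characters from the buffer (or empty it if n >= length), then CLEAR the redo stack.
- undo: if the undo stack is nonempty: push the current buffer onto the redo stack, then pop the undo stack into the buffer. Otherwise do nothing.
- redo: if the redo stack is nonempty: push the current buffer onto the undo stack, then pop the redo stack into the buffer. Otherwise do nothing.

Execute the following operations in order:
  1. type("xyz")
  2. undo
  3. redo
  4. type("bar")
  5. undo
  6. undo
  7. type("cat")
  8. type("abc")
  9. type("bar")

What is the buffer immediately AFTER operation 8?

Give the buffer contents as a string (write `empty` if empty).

After op 1 (type): buf='xyz' undo_depth=1 redo_depth=0
After op 2 (undo): buf='(empty)' undo_depth=0 redo_depth=1
After op 3 (redo): buf='xyz' undo_depth=1 redo_depth=0
After op 4 (type): buf='xyzbar' undo_depth=2 redo_depth=0
After op 5 (undo): buf='xyz' undo_depth=1 redo_depth=1
After op 6 (undo): buf='(empty)' undo_depth=0 redo_depth=2
After op 7 (type): buf='cat' undo_depth=1 redo_depth=0
After op 8 (type): buf='catabc' undo_depth=2 redo_depth=0

Answer: catabc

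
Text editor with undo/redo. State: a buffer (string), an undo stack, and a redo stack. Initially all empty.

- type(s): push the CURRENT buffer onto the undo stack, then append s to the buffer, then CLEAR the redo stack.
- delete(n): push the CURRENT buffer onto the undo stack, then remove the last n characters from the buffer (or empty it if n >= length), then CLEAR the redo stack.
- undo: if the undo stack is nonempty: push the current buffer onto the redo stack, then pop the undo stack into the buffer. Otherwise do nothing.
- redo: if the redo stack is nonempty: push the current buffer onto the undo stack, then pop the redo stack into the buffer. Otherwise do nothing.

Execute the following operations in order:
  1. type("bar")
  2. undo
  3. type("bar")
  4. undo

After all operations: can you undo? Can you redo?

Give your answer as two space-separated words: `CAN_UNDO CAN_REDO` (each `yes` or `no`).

Answer: no yes

Derivation:
After op 1 (type): buf='bar' undo_depth=1 redo_depth=0
After op 2 (undo): buf='(empty)' undo_depth=0 redo_depth=1
After op 3 (type): buf='bar' undo_depth=1 redo_depth=0
After op 4 (undo): buf='(empty)' undo_depth=0 redo_depth=1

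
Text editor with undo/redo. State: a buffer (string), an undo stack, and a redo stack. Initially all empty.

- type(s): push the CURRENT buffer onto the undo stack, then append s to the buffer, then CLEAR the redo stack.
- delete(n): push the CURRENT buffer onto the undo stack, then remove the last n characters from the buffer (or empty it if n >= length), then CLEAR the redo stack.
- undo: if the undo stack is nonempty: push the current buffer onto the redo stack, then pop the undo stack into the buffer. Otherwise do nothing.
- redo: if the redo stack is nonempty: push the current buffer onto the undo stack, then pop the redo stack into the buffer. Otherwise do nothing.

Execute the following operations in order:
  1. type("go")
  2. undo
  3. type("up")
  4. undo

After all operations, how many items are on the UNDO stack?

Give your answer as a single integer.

Answer: 0

Derivation:
After op 1 (type): buf='go' undo_depth=1 redo_depth=0
After op 2 (undo): buf='(empty)' undo_depth=0 redo_depth=1
After op 3 (type): buf='up' undo_depth=1 redo_depth=0
After op 4 (undo): buf='(empty)' undo_depth=0 redo_depth=1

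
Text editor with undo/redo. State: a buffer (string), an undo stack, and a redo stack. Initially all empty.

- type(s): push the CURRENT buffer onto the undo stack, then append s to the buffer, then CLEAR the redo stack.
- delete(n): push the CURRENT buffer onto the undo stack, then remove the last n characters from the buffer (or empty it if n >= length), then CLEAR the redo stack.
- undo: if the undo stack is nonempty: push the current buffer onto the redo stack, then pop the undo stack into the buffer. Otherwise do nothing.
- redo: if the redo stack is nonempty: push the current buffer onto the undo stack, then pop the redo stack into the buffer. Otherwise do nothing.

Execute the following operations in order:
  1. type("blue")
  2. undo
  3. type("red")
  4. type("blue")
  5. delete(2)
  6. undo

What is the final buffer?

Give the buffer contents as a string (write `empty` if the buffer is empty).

After op 1 (type): buf='blue' undo_depth=1 redo_depth=0
After op 2 (undo): buf='(empty)' undo_depth=0 redo_depth=1
After op 3 (type): buf='red' undo_depth=1 redo_depth=0
After op 4 (type): buf='redblue' undo_depth=2 redo_depth=0
After op 5 (delete): buf='redbl' undo_depth=3 redo_depth=0
After op 6 (undo): buf='redblue' undo_depth=2 redo_depth=1

Answer: redblue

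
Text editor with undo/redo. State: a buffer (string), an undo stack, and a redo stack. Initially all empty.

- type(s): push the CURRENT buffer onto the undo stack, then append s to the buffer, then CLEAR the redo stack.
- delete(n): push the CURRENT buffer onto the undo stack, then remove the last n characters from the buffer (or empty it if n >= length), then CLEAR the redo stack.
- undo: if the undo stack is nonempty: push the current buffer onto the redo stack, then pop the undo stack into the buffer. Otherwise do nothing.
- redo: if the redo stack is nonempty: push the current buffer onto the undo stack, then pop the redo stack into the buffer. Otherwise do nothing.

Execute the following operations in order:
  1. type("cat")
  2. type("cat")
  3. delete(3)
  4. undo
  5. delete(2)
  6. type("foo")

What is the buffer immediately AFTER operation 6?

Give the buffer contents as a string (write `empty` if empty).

After op 1 (type): buf='cat' undo_depth=1 redo_depth=0
After op 2 (type): buf='catcat' undo_depth=2 redo_depth=0
After op 3 (delete): buf='cat' undo_depth=3 redo_depth=0
After op 4 (undo): buf='catcat' undo_depth=2 redo_depth=1
After op 5 (delete): buf='catc' undo_depth=3 redo_depth=0
After op 6 (type): buf='catcfoo' undo_depth=4 redo_depth=0

Answer: catcfoo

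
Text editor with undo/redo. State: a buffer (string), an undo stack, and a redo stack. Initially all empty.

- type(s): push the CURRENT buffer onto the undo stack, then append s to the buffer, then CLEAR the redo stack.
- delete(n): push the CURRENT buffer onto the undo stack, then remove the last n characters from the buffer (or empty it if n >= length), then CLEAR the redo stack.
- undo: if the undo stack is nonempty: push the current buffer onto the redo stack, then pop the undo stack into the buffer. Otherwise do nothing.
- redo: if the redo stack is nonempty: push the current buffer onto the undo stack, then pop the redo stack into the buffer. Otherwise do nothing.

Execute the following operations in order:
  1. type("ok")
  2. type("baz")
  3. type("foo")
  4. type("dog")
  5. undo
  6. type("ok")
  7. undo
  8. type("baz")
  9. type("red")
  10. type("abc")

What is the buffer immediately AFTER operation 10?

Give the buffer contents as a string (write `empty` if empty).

After op 1 (type): buf='ok' undo_depth=1 redo_depth=0
After op 2 (type): buf='okbaz' undo_depth=2 redo_depth=0
After op 3 (type): buf='okbazfoo' undo_depth=3 redo_depth=0
After op 4 (type): buf='okbazfoodog' undo_depth=4 redo_depth=0
After op 5 (undo): buf='okbazfoo' undo_depth=3 redo_depth=1
After op 6 (type): buf='okbazfoook' undo_depth=4 redo_depth=0
After op 7 (undo): buf='okbazfoo' undo_depth=3 redo_depth=1
After op 8 (type): buf='okbazfoobaz' undo_depth=4 redo_depth=0
After op 9 (type): buf='okbazfoobazred' undo_depth=5 redo_depth=0
After op 10 (type): buf='okbazfoobazredabc' undo_depth=6 redo_depth=0

Answer: okbazfoobazredabc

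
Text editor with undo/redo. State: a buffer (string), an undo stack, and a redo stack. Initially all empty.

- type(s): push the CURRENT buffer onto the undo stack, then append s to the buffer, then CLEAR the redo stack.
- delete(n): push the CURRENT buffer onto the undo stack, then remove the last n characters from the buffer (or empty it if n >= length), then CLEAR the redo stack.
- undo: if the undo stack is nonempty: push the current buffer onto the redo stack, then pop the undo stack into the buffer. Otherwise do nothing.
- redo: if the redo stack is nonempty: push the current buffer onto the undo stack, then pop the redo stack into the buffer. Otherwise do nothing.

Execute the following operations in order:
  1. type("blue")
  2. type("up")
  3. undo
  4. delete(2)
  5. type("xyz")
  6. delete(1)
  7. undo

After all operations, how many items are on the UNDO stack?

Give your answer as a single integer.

After op 1 (type): buf='blue' undo_depth=1 redo_depth=0
After op 2 (type): buf='blueup' undo_depth=2 redo_depth=0
After op 3 (undo): buf='blue' undo_depth=1 redo_depth=1
After op 4 (delete): buf='bl' undo_depth=2 redo_depth=0
After op 5 (type): buf='blxyz' undo_depth=3 redo_depth=0
After op 6 (delete): buf='blxy' undo_depth=4 redo_depth=0
After op 7 (undo): buf='blxyz' undo_depth=3 redo_depth=1

Answer: 3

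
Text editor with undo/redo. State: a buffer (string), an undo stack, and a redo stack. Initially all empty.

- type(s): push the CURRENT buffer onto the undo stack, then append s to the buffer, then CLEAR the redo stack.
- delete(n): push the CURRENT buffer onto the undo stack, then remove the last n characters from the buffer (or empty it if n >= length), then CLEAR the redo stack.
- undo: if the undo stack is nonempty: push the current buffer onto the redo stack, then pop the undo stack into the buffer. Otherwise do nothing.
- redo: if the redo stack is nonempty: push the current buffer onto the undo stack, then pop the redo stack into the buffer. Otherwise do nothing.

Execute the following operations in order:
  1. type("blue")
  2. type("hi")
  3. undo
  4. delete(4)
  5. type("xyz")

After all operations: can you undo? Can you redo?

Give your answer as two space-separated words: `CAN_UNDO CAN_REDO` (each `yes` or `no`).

Answer: yes no

Derivation:
After op 1 (type): buf='blue' undo_depth=1 redo_depth=0
After op 2 (type): buf='bluehi' undo_depth=2 redo_depth=0
After op 3 (undo): buf='blue' undo_depth=1 redo_depth=1
After op 4 (delete): buf='(empty)' undo_depth=2 redo_depth=0
After op 5 (type): buf='xyz' undo_depth=3 redo_depth=0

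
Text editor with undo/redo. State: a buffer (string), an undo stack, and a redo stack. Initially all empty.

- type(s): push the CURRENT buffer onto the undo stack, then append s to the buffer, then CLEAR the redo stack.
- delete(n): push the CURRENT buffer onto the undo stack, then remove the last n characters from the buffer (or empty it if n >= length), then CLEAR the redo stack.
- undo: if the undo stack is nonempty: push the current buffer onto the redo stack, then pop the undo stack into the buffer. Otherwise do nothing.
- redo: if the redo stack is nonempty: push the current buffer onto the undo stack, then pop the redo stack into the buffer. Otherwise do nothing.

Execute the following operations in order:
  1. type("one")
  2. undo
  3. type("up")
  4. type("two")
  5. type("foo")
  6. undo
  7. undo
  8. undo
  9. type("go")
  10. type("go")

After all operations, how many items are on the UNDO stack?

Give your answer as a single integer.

After op 1 (type): buf='one' undo_depth=1 redo_depth=0
After op 2 (undo): buf='(empty)' undo_depth=0 redo_depth=1
After op 3 (type): buf='up' undo_depth=1 redo_depth=0
After op 4 (type): buf='uptwo' undo_depth=2 redo_depth=0
After op 5 (type): buf='uptwofoo' undo_depth=3 redo_depth=0
After op 6 (undo): buf='uptwo' undo_depth=2 redo_depth=1
After op 7 (undo): buf='up' undo_depth=1 redo_depth=2
After op 8 (undo): buf='(empty)' undo_depth=0 redo_depth=3
After op 9 (type): buf='go' undo_depth=1 redo_depth=0
After op 10 (type): buf='gogo' undo_depth=2 redo_depth=0

Answer: 2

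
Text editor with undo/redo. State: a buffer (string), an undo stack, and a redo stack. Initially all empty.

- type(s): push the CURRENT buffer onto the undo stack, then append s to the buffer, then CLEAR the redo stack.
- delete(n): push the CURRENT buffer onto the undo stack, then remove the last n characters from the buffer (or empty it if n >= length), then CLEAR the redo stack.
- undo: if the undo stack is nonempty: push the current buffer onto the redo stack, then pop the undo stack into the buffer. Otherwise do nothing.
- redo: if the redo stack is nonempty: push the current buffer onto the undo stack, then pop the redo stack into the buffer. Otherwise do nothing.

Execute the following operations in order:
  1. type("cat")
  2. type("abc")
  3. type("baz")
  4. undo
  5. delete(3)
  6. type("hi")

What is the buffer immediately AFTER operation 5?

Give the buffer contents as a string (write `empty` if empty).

After op 1 (type): buf='cat' undo_depth=1 redo_depth=0
After op 2 (type): buf='catabc' undo_depth=2 redo_depth=0
After op 3 (type): buf='catabcbaz' undo_depth=3 redo_depth=0
After op 4 (undo): buf='catabc' undo_depth=2 redo_depth=1
After op 5 (delete): buf='cat' undo_depth=3 redo_depth=0

Answer: cat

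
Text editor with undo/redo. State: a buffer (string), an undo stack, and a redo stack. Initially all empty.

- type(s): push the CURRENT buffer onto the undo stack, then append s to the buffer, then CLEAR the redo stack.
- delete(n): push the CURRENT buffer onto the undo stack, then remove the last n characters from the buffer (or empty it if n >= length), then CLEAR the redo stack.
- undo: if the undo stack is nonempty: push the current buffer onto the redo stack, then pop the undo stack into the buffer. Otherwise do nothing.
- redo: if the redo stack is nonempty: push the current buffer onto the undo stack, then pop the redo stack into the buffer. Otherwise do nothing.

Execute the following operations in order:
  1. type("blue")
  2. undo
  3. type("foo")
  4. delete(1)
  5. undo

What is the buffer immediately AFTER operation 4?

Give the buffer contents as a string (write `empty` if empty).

After op 1 (type): buf='blue' undo_depth=1 redo_depth=0
After op 2 (undo): buf='(empty)' undo_depth=0 redo_depth=1
After op 3 (type): buf='foo' undo_depth=1 redo_depth=0
After op 4 (delete): buf='fo' undo_depth=2 redo_depth=0

Answer: fo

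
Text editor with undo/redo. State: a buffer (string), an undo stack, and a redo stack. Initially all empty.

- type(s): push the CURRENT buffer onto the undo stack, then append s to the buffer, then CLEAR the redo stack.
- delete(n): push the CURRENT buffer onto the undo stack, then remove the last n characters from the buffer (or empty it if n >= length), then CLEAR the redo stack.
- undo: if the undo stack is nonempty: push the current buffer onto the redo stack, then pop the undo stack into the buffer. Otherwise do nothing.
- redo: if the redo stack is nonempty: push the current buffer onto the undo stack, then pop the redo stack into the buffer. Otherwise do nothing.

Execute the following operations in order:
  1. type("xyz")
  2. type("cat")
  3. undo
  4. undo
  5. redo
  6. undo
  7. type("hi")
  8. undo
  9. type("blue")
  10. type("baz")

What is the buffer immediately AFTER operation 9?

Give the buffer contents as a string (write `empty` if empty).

After op 1 (type): buf='xyz' undo_depth=1 redo_depth=0
After op 2 (type): buf='xyzcat' undo_depth=2 redo_depth=0
After op 3 (undo): buf='xyz' undo_depth=1 redo_depth=1
After op 4 (undo): buf='(empty)' undo_depth=0 redo_depth=2
After op 5 (redo): buf='xyz' undo_depth=1 redo_depth=1
After op 6 (undo): buf='(empty)' undo_depth=0 redo_depth=2
After op 7 (type): buf='hi' undo_depth=1 redo_depth=0
After op 8 (undo): buf='(empty)' undo_depth=0 redo_depth=1
After op 9 (type): buf='blue' undo_depth=1 redo_depth=0

Answer: blue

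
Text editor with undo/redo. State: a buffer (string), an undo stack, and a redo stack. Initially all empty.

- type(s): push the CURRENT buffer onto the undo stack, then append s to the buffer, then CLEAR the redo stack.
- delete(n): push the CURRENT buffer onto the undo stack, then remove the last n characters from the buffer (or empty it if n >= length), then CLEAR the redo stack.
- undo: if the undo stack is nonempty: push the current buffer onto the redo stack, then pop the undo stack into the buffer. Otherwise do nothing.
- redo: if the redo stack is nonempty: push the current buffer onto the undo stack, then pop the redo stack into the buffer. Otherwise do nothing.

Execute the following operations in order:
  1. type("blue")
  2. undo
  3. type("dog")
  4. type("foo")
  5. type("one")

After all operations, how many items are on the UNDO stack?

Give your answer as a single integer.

After op 1 (type): buf='blue' undo_depth=1 redo_depth=0
After op 2 (undo): buf='(empty)' undo_depth=0 redo_depth=1
After op 3 (type): buf='dog' undo_depth=1 redo_depth=0
After op 4 (type): buf='dogfoo' undo_depth=2 redo_depth=0
After op 5 (type): buf='dogfooone' undo_depth=3 redo_depth=0

Answer: 3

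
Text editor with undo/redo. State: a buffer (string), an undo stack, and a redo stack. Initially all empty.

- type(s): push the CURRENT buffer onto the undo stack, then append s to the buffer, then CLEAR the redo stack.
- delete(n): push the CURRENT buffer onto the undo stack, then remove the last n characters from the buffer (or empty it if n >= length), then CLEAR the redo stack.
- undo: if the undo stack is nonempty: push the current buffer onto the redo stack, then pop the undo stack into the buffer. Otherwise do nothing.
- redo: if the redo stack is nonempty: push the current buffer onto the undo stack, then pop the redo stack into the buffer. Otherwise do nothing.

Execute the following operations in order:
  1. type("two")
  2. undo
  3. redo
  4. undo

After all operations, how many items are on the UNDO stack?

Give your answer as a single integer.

After op 1 (type): buf='two' undo_depth=1 redo_depth=0
After op 2 (undo): buf='(empty)' undo_depth=0 redo_depth=1
After op 3 (redo): buf='two' undo_depth=1 redo_depth=0
After op 4 (undo): buf='(empty)' undo_depth=0 redo_depth=1

Answer: 0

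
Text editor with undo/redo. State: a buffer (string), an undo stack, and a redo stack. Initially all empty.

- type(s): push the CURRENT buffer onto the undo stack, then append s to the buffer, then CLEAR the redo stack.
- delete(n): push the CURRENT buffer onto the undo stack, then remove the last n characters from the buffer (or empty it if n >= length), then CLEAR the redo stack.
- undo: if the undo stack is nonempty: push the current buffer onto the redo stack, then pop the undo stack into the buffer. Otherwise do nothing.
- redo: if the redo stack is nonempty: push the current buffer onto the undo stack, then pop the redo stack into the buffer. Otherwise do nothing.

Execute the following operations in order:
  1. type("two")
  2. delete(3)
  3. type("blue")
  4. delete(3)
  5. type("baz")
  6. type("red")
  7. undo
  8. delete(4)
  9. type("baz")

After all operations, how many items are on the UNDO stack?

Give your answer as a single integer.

After op 1 (type): buf='two' undo_depth=1 redo_depth=0
After op 2 (delete): buf='(empty)' undo_depth=2 redo_depth=0
After op 3 (type): buf='blue' undo_depth=3 redo_depth=0
After op 4 (delete): buf='b' undo_depth=4 redo_depth=0
After op 5 (type): buf='bbaz' undo_depth=5 redo_depth=0
After op 6 (type): buf='bbazred' undo_depth=6 redo_depth=0
After op 7 (undo): buf='bbaz' undo_depth=5 redo_depth=1
After op 8 (delete): buf='(empty)' undo_depth=6 redo_depth=0
After op 9 (type): buf='baz' undo_depth=7 redo_depth=0

Answer: 7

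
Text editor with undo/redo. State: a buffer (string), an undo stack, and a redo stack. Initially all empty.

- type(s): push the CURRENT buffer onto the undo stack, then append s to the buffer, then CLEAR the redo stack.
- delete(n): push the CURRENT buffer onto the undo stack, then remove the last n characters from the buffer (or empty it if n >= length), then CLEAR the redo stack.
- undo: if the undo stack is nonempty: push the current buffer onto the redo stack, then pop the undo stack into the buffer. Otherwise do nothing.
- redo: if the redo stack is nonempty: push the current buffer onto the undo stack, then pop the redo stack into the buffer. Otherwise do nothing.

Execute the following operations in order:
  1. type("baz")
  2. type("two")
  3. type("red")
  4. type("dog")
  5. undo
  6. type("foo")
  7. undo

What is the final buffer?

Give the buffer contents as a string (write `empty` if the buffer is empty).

Answer: baztwored

Derivation:
After op 1 (type): buf='baz' undo_depth=1 redo_depth=0
After op 2 (type): buf='baztwo' undo_depth=2 redo_depth=0
After op 3 (type): buf='baztwored' undo_depth=3 redo_depth=0
After op 4 (type): buf='baztworeddog' undo_depth=4 redo_depth=0
After op 5 (undo): buf='baztwored' undo_depth=3 redo_depth=1
After op 6 (type): buf='baztworedfoo' undo_depth=4 redo_depth=0
After op 7 (undo): buf='baztwored' undo_depth=3 redo_depth=1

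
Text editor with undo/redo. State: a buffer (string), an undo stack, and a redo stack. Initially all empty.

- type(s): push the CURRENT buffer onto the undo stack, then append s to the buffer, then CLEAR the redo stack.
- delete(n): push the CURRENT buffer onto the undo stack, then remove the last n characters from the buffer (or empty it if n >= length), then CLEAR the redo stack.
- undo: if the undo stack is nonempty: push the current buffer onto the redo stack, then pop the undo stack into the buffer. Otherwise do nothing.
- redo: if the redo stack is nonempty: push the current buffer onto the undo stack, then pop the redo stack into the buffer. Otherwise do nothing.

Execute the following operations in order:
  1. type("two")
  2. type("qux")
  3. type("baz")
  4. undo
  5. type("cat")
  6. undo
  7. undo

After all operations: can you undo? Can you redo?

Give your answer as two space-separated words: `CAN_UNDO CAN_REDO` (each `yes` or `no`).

Answer: yes yes

Derivation:
After op 1 (type): buf='two' undo_depth=1 redo_depth=0
After op 2 (type): buf='twoqux' undo_depth=2 redo_depth=0
After op 3 (type): buf='twoquxbaz' undo_depth=3 redo_depth=0
After op 4 (undo): buf='twoqux' undo_depth=2 redo_depth=1
After op 5 (type): buf='twoquxcat' undo_depth=3 redo_depth=0
After op 6 (undo): buf='twoqux' undo_depth=2 redo_depth=1
After op 7 (undo): buf='two' undo_depth=1 redo_depth=2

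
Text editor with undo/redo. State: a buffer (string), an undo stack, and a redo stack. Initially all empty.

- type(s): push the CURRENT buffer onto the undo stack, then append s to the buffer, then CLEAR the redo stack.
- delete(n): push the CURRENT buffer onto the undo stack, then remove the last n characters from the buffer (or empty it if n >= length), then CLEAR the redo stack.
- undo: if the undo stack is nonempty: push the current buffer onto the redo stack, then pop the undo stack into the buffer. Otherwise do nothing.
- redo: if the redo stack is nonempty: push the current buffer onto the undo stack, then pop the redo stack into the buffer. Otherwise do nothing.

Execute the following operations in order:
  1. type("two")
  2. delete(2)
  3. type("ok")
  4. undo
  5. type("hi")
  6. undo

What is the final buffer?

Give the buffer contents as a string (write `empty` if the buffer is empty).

After op 1 (type): buf='two' undo_depth=1 redo_depth=0
After op 2 (delete): buf='t' undo_depth=2 redo_depth=0
After op 3 (type): buf='tok' undo_depth=3 redo_depth=0
After op 4 (undo): buf='t' undo_depth=2 redo_depth=1
After op 5 (type): buf='thi' undo_depth=3 redo_depth=0
After op 6 (undo): buf='t' undo_depth=2 redo_depth=1

Answer: t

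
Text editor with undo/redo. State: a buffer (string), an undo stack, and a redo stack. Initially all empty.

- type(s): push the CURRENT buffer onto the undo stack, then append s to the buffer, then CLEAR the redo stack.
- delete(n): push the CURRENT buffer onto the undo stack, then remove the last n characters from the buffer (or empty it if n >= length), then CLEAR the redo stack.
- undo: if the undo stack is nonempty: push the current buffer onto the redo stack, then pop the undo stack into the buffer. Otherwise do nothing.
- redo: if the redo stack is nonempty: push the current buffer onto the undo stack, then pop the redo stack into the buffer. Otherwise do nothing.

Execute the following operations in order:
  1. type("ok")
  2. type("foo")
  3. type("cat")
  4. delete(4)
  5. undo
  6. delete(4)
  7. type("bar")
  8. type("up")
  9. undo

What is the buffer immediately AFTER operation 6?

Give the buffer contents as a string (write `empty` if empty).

Answer: okfo

Derivation:
After op 1 (type): buf='ok' undo_depth=1 redo_depth=0
After op 2 (type): buf='okfoo' undo_depth=2 redo_depth=0
After op 3 (type): buf='okfoocat' undo_depth=3 redo_depth=0
After op 4 (delete): buf='okfo' undo_depth=4 redo_depth=0
After op 5 (undo): buf='okfoocat' undo_depth=3 redo_depth=1
After op 6 (delete): buf='okfo' undo_depth=4 redo_depth=0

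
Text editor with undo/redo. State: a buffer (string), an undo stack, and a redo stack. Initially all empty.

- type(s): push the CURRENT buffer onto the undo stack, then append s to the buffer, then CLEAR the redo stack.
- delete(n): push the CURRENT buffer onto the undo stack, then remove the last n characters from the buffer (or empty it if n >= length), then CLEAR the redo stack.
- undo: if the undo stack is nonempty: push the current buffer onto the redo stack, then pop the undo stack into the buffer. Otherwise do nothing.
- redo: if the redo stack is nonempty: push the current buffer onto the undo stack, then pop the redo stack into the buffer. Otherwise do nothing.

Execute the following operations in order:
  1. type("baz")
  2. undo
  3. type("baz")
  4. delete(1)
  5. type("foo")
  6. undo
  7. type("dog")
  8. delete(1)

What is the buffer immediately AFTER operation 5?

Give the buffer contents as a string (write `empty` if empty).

After op 1 (type): buf='baz' undo_depth=1 redo_depth=0
After op 2 (undo): buf='(empty)' undo_depth=0 redo_depth=1
After op 3 (type): buf='baz' undo_depth=1 redo_depth=0
After op 4 (delete): buf='ba' undo_depth=2 redo_depth=0
After op 5 (type): buf='bafoo' undo_depth=3 redo_depth=0

Answer: bafoo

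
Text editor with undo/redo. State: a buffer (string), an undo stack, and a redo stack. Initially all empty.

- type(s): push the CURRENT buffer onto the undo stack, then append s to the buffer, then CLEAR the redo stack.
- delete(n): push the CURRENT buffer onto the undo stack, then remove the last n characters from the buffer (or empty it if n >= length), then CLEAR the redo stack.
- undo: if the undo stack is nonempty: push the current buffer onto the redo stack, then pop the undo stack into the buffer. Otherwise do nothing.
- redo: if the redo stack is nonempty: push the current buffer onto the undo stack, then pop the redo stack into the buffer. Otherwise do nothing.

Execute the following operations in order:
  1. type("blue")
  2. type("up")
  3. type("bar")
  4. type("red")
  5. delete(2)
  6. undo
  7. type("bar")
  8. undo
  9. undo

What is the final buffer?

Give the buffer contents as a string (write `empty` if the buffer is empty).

Answer: blueupbar

Derivation:
After op 1 (type): buf='blue' undo_depth=1 redo_depth=0
After op 2 (type): buf='blueup' undo_depth=2 redo_depth=0
After op 3 (type): buf='blueupbar' undo_depth=3 redo_depth=0
After op 4 (type): buf='blueupbarred' undo_depth=4 redo_depth=0
After op 5 (delete): buf='blueupbarr' undo_depth=5 redo_depth=0
After op 6 (undo): buf='blueupbarred' undo_depth=4 redo_depth=1
After op 7 (type): buf='blueupbarredbar' undo_depth=5 redo_depth=0
After op 8 (undo): buf='blueupbarred' undo_depth=4 redo_depth=1
After op 9 (undo): buf='blueupbar' undo_depth=3 redo_depth=2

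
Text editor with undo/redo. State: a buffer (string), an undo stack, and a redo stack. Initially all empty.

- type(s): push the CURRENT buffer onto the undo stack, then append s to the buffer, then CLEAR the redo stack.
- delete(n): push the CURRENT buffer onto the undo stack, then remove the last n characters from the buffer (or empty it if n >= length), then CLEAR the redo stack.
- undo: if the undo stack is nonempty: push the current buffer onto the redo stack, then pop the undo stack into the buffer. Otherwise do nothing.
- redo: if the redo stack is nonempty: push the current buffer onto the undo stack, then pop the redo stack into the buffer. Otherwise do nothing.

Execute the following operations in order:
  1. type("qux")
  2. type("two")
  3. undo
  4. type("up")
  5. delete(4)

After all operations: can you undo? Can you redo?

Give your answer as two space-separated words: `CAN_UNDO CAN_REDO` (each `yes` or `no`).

Answer: yes no

Derivation:
After op 1 (type): buf='qux' undo_depth=1 redo_depth=0
After op 2 (type): buf='quxtwo' undo_depth=2 redo_depth=0
After op 3 (undo): buf='qux' undo_depth=1 redo_depth=1
After op 4 (type): buf='quxup' undo_depth=2 redo_depth=0
After op 5 (delete): buf='q' undo_depth=3 redo_depth=0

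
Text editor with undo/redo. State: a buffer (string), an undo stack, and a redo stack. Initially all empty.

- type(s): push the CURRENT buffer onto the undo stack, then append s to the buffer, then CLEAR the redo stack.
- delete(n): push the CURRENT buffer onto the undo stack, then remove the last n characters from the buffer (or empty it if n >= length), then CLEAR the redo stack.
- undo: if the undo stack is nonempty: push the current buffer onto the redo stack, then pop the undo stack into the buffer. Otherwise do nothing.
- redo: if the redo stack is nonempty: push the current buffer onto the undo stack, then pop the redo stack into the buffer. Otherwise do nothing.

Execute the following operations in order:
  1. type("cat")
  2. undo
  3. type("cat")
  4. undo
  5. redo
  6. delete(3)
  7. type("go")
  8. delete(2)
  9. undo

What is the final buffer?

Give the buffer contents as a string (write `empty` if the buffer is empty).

After op 1 (type): buf='cat' undo_depth=1 redo_depth=0
After op 2 (undo): buf='(empty)' undo_depth=0 redo_depth=1
After op 3 (type): buf='cat' undo_depth=1 redo_depth=0
After op 4 (undo): buf='(empty)' undo_depth=0 redo_depth=1
After op 5 (redo): buf='cat' undo_depth=1 redo_depth=0
After op 6 (delete): buf='(empty)' undo_depth=2 redo_depth=0
After op 7 (type): buf='go' undo_depth=3 redo_depth=0
After op 8 (delete): buf='(empty)' undo_depth=4 redo_depth=0
After op 9 (undo): buf='go' undo_depth=3 redo_depth=1

Answer: go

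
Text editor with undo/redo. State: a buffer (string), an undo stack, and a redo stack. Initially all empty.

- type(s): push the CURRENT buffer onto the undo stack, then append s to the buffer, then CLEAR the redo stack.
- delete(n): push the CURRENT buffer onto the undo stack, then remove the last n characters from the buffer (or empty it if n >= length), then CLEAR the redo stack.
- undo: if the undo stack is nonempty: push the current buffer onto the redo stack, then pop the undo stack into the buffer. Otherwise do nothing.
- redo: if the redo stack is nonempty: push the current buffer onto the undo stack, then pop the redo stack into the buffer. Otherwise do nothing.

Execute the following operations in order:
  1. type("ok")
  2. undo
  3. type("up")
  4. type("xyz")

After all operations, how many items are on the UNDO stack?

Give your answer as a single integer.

After op 1 (type): buf='ok' undo_depth=1 redo_depth=0
After op 2 (undo): buf='(empty)' undo_depth=0 redo_depth=1
After op 3 (type): buf='up' undo_depth=1 redo_depth=0
After op 4 (type): buf='upxyz' undo_depth=2 redo_depth=0

Answer: 2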